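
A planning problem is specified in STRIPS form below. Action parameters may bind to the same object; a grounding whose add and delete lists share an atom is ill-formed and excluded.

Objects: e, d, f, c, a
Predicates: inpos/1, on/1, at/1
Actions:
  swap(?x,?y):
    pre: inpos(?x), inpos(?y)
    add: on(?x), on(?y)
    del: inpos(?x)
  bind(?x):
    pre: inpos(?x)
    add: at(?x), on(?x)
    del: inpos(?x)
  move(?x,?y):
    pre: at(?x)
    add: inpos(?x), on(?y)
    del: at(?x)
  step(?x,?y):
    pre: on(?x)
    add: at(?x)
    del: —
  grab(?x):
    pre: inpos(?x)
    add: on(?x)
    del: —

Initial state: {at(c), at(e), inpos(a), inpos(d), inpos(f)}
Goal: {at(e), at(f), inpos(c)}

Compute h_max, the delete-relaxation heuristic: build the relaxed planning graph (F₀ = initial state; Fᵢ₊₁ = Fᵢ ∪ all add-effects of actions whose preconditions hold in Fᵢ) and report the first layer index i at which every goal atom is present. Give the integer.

1

F0 = init (5 atoms)
F1 = F0 ∪ {at(a), at(d), at(f), inpos(c), inpos(e), on(a), on(c), on(d), on(e), on(f)}  (15 atoms)
goal ⊆ F1  ⇒  h_max = 1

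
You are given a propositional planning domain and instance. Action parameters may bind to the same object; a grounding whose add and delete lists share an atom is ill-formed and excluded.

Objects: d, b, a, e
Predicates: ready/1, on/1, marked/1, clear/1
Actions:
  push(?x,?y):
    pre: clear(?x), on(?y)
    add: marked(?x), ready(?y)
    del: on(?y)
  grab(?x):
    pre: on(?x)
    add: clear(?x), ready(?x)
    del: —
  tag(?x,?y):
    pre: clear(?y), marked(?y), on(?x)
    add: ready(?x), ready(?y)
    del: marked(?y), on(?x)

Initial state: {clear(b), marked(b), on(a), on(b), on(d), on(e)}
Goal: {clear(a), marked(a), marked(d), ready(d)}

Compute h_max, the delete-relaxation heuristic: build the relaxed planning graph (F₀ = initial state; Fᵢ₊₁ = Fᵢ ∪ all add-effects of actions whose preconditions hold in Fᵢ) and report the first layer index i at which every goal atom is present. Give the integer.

2

F0 = init (6 atoms)
F1 = F0 ∪ {clear(a), clear(d), clear(e), ready(a), ready(b), ready(d), ready(e)}  (13 atoms)
F2 = F1 ∪ {marked(a), marked(d), marked(e)}  (16 atoms)
goal ⊆ F2  ⇒  h_max = 2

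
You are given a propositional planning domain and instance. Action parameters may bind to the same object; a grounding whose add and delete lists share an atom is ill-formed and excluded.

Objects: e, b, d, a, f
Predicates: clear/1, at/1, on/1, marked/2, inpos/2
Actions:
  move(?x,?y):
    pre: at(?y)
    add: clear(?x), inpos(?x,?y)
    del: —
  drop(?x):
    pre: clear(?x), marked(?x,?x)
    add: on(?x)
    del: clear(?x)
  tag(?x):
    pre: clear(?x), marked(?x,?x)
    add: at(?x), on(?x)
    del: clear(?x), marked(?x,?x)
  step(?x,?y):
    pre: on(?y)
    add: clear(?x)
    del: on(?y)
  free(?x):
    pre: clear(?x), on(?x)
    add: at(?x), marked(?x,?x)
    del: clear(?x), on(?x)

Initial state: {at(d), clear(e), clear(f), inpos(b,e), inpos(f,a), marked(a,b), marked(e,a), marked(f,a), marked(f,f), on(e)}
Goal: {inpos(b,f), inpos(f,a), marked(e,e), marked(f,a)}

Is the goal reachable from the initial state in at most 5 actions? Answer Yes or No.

1. tag(f)  →  {at(d), at(f), clear(e), inpos(b,e), inpos(f,a), marked(a,b), marked(e,a), marked(f,a), on(e), on(f)}
2. move(b,f)  →  {at(d), at(f), clear(b), clear(e), inpos(b,e), inpos(b,f), inpos(f,a), marked(a,b), marked(e,a), marked(f,a), on(e), on(f)}
3. free(e)  →  {at(d), at(e), at(f), clear(b), inpos(b,e), inpos(b,f), inpos(f,a), marked(a,b), marked(e,a), marked(e,e), marked(f,a), on(f)}
optimal plan length = 3; 3 ≤ 5

Yes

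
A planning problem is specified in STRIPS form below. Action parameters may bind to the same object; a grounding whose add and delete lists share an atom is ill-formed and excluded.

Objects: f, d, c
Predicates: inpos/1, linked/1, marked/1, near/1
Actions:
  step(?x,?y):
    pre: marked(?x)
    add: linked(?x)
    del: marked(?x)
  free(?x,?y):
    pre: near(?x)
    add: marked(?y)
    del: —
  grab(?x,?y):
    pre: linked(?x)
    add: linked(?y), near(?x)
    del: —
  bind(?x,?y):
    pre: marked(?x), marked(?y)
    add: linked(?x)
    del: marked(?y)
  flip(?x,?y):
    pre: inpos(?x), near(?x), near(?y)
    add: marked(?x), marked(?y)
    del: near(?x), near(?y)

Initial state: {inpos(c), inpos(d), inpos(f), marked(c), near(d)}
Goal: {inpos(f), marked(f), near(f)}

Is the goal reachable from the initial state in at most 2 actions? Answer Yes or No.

No

1. free(d,f)  →  {inpos(c), inpos(d), inpos(f), marked(c), marked(f), near(d)}
2. bind(f,c)  →  {inpos(c), inpos(d), inpos(f), linked(f), marked(f), near(d)}
3. grab(f,f)  →  {inpos(c), inpos(d), inpos(f), linked(f), marked(f), near(d), near(f)}
optimal plan length = 3; 3 > 2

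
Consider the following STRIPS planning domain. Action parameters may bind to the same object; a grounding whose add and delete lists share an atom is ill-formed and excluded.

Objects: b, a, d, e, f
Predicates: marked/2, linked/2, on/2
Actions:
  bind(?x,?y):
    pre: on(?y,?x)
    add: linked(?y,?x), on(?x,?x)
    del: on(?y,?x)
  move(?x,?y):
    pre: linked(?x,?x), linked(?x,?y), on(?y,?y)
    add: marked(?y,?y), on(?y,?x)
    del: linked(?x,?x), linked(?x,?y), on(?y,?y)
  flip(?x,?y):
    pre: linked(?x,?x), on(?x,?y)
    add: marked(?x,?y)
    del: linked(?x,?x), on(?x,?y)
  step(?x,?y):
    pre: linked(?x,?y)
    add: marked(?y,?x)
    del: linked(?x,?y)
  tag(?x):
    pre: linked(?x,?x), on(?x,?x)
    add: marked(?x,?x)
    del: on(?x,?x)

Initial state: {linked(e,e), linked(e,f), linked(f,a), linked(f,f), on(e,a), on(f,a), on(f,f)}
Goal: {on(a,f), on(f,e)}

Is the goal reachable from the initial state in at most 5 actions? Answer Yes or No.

1. bind(a,e)  →  {linked(e,a), linked(e,e), linked(e,f), linked(f,a), linked(f,f), on(a,a), on(f,a), on(f,f)}
2. move(e,f)  →  {linked(e,a), linked(f,a), linked(f,f), marked(f,f), on(a,a), on(f,a), on(f,e)}
3. move(f,a)  →  {linked(e,a), marked(a,a), marked(f,f), on(a,f), on(f,a), on(f,e)}
optimal plan length = 3; 3 ≤ 5

Yes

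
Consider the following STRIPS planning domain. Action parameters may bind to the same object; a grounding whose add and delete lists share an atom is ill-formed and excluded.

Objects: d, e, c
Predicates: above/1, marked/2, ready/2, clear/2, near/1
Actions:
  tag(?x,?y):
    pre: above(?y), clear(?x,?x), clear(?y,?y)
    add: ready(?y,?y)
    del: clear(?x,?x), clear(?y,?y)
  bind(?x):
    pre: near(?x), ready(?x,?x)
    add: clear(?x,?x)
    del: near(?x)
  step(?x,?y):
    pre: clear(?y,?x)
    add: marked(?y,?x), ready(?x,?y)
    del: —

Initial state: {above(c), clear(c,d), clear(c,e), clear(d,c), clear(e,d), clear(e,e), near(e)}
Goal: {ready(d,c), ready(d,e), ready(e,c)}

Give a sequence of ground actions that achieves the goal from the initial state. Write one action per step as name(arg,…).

1. step(d,e)  →  {above(c), clear(c,d), clear(c,e), clear(d,c), clear(e,d), clear(e,e), marked(e,d), near(e), ready(d,e)}
2. step(d,c)  →  {above(c), clear(c,d), clear(c,e), clear(d,c), clear(e,d), clear(e,e), marked(c,d), marked(e,d), near(e), ready(d,c), ready(d,e)}
3. step(e,c)  →  {above(c), clear(c,d), clear(c,e), clear(d,c), clear(e,d), clear(e,e), marked(c,d), marked(c,e), marked(e,d), near(e), ready(d,c), ready(d,e), ready(e,c)}

step(d,e); step(d,c); step(e,c)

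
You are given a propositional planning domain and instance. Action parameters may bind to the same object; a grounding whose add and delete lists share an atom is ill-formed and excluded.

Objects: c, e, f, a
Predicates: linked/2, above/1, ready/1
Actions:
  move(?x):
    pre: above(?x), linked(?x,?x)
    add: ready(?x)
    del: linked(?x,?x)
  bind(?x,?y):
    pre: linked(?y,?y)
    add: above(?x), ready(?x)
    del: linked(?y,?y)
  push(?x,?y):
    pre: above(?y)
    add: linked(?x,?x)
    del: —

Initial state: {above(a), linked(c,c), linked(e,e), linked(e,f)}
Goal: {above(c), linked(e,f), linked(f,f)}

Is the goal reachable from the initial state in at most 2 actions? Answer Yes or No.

Yes

1. bind(c,c)  →  {above(a), above(c), linked(e,e), linked(e,f), ready(c)}
2. push(f,c)  →  {above(a), above(c), linked(e,e), linked(e,f), linked(f,f), ready(c)}
optimal plan length = 2; 2 ≤ 2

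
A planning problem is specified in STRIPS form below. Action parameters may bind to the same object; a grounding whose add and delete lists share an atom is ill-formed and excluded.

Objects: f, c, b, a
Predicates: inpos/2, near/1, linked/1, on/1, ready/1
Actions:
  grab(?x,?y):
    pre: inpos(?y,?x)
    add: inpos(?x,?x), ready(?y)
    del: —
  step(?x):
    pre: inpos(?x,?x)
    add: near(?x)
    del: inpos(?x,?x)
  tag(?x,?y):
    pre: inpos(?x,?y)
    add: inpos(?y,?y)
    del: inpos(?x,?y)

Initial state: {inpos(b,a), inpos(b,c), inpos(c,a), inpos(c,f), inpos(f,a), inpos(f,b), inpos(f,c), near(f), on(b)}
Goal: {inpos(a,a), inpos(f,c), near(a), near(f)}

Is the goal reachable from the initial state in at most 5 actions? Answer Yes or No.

Yes

1. grab(a,f)  →  {inpos(a,a), inpos(b,a), inpos(b,c), inpos(c,a), inpos(c,f), inpos(f,a), inpos(f,b), inpos(f,c), near(f), on(b), ready(f)}
2. step(a)  →  {inpos(b,a), inpos(b,c), inpos(c,a), inpos(c,f), inpos(f,a), inpos(f,b), inpos(f,c), near(a), near(f), on(b), ready(f)}
3. grab(a,f)  →  {inpos(a,a), inpos(b,a), inpos(b,c), inpos(c,a), inpos(c,f), inpos(f,a), inpos(f,b), inpos(f,c), near(a), near(f), on(b), ready(f)}
optimal plan length = 3; 3 ≤ 5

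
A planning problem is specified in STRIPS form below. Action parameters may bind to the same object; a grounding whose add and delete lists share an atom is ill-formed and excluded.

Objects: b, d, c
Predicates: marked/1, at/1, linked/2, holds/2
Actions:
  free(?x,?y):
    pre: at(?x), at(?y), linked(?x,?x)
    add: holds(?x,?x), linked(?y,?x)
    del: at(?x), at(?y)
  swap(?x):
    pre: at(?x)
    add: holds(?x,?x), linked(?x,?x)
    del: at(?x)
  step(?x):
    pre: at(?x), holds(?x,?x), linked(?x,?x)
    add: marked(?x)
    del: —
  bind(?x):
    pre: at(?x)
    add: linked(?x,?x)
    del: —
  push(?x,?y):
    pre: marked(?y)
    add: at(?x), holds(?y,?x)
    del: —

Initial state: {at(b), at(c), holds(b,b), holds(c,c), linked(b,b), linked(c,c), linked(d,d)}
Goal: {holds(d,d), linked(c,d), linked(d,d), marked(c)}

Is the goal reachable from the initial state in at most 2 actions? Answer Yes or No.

1. step(c)  →  {at(b), at(c), holds(b,b), holds(c,c), linked(b,b), linked(c,c), linked(d,d), marked(c)}
2. push(d,c)  →  {at(b), at(c), at(d), holds(b,b), holds(c,c), holds(c,d), linked(b,b), linked(c,c), linked(d,d), marked(c)}
3. free(d,c)  →  {at(b), holds(b,b), holds(c,c), holds(c,d), holds(d,d), linked(b,b), linked(c,c), linked(c,d), linked(d,d), marked(c)}
optimal plan length = 3; 3 > 2

No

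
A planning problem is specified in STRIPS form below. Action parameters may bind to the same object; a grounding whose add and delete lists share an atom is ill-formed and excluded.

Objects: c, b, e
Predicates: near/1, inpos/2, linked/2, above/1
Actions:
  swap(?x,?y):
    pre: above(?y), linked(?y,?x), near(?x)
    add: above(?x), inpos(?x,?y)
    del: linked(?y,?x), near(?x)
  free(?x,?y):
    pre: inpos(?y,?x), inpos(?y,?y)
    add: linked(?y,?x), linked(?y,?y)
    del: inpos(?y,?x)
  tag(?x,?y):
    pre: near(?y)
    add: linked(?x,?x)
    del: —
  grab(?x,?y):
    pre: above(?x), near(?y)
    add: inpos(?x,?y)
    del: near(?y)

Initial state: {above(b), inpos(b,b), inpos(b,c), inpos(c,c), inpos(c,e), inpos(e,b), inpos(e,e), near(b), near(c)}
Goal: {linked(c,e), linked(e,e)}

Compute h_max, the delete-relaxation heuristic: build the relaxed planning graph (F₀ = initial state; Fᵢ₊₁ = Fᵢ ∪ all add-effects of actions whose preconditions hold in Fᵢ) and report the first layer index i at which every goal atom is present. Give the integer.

1

F0 = init (9 atoms)
F1 = F0 ∪ {linked(b,b), linked(b,c), linked(c,c), linked(c,e), linked(e,b), linked(e,e)}  (15 atoms)
goal ⊆ F1  ⇒  h_max = 1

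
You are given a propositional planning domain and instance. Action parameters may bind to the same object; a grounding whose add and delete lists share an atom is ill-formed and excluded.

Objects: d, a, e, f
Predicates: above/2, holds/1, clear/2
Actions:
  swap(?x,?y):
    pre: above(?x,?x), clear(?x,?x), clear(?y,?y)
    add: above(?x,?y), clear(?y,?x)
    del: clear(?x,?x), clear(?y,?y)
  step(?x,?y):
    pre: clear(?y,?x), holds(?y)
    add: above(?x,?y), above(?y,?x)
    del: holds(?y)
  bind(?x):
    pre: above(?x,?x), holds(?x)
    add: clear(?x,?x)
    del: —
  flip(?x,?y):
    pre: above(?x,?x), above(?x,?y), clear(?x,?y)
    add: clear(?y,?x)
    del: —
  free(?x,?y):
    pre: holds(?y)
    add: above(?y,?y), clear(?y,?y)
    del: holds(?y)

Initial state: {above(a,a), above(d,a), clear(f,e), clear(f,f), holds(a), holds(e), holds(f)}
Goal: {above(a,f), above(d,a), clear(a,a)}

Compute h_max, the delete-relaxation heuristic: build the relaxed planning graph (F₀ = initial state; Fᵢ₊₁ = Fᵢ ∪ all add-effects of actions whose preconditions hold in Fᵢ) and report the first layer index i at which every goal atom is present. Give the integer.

2

F0 = init (7 atoms)
F1 = F0 ∪ {above(e,e), above(e,f), above(f,e), above(f,f), clear(a,a), clear(e,e)}  (13 atoms)
F2 = F1 ∪ {above(a,e), above(a,f), above(e,a), above(f,a), clear(a,e), clear(a,f), clear(e,a), clear(e,f), clear(f,a)}  (22 atoms)
goal ⊆ F2  ⇒  h_max = 2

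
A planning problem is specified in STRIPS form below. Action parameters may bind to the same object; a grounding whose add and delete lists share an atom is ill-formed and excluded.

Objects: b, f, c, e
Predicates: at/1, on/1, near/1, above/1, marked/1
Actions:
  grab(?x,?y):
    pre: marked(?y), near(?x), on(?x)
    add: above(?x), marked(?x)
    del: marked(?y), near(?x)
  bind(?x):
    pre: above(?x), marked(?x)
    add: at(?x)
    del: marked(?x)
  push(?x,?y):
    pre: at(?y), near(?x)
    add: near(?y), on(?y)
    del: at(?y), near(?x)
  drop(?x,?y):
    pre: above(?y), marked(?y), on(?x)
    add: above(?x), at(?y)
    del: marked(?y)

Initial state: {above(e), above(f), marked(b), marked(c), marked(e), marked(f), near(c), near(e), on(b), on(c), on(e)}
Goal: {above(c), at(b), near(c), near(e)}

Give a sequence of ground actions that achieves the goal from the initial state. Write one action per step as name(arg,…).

drop(b,f); drop(c,b)

1. drop(b,f)  →  {above(b), above(e), above(f), at(f), marked(b), marked(c), marked(e), near(c), near(e), on(b), on(c), on(e)}
2. drop(c,b)  →  {above(b), above(c), above(e), above(f), at(b), at(f), marked(c), marked(e), near(c), near(e), on(b), on(c), on(e)}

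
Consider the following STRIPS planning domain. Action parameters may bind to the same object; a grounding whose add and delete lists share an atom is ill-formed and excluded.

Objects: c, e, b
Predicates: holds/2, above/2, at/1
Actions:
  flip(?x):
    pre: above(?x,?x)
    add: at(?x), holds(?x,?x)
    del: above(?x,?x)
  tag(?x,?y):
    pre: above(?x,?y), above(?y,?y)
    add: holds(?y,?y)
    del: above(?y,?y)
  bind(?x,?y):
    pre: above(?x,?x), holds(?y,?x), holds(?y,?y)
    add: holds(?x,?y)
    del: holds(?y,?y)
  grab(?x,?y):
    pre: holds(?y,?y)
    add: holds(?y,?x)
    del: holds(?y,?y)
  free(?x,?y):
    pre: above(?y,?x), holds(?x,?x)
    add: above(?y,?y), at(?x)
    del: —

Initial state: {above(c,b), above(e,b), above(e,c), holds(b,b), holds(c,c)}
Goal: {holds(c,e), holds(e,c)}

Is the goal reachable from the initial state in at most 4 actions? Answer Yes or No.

Yes

1. grab(e,c)  →  {above(c,b), above(e,b), above(e,c), holds(b,b), holds(c,e)}
2. free(b,e)  →  {above(c,b), above(e,b), above(e,c), above(e,e), at(b), holds(b,b), holds(c,e)}
3. flip(e)  →  {above(c,b), above(e,b), above(e,c), at(b), at(e), holds(b,b), holds(c,e), holds(e,e)}
4. grab(c,e)  →  {above(c,b), above(e,b), above(e,c), at(b), at(e), holds(b,b), holds(c,e), holds(e,c)}
optimal plan length = 4; 4 ≤ 4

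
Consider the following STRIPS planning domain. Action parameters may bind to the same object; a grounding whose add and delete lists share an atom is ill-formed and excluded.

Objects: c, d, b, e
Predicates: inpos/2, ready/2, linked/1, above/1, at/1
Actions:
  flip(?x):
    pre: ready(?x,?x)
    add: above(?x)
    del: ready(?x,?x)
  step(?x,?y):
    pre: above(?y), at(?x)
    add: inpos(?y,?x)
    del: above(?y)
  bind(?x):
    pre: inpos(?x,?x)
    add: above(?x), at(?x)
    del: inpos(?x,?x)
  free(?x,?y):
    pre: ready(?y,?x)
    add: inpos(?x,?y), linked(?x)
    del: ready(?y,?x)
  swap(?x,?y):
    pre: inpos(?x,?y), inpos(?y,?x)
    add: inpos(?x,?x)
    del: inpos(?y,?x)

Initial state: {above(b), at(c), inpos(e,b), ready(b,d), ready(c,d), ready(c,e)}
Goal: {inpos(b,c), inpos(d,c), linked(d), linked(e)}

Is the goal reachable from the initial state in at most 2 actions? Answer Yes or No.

1. step(c,b)  →  {at(c), inpos(b,c), inpos(e,b), ready(b,d), ready(c,d), ready(c,e)}
2. free(d,c)  →  {at(c), inpos(b,c), inpos(d,c), inpos(e,b), linked(d), ready(b,d), ready(c,e)}
3. free(e,c)  →  {at(c), inpos(b,c), inpos(d,c), inpos(e,b), inpos(e,c), linked(d), linked(e), ready(b,d)}
optimal plan length = 3; 3 > 2

No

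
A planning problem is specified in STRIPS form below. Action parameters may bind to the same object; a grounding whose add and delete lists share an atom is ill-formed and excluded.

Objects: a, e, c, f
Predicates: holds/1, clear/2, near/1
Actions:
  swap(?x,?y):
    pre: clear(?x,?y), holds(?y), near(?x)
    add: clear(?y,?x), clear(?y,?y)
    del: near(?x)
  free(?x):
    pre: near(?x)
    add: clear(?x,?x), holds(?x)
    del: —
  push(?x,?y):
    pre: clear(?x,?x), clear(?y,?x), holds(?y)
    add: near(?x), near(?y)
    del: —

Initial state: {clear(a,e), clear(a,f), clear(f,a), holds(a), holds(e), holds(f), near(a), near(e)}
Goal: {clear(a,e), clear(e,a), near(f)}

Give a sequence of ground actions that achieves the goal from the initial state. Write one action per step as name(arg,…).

1. swap(a,e)  →  {clear(a,e), clear(a,f), clear(e,a), clear(e,e), clear(f,a), holds(a), holds(e), holds(f), near(e)}
2. swap(e,a)  →  {clear(a,a), clear(a,e), clear(a,f), clear(e,a), clear(e,e), clear(f,a), holds(a), holds(e), holds(f)}
3. push(a,f)  →  {clear(a,a), clear(a,e), clear(a,f), clear(e,a), clear(e,e), clear(f,a), holds(a), holds(e), holds(f), near(a), near(f)}

swap(a,e); swap(e,a); push(a,f)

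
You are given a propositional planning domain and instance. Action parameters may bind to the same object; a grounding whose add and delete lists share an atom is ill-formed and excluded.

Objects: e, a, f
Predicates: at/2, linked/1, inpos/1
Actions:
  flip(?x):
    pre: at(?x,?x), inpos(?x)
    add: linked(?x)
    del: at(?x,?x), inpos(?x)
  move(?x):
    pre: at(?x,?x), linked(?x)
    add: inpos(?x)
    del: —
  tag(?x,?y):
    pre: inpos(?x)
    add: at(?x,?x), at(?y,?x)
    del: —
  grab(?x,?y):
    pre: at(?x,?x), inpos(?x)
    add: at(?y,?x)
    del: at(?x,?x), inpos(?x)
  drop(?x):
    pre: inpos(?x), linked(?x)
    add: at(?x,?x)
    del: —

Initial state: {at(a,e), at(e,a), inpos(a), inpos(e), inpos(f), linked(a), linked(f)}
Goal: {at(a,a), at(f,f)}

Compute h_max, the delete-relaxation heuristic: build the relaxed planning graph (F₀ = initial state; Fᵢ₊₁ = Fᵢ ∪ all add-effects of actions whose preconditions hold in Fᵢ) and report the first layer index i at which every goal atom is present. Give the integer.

1

F0 = init (7 atoms)
F1 = F0 ∪ {at(a,a), at(a,f), at(e,e), at(e,f), at(f,a), at(f,e), at(f,f)}  (14 atoms)
goal ⊆ F1  ⇒  h_max = 1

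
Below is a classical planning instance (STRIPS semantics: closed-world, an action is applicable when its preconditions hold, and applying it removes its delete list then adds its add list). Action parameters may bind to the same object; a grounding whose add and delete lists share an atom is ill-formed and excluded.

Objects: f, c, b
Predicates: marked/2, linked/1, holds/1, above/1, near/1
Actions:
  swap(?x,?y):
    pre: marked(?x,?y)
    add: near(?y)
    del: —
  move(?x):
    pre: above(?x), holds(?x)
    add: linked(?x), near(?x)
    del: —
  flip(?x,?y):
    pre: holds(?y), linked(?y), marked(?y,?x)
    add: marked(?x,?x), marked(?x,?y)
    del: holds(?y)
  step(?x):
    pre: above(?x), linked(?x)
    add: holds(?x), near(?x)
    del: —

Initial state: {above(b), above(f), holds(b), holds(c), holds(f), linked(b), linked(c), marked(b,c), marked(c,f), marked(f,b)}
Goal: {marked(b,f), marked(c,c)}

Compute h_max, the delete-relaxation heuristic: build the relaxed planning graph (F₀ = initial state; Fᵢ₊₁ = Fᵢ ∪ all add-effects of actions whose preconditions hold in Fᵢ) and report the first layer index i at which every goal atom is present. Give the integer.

2

F0 = init (10 atoms)
F1 = F0 ∪ {linked(f), marked(c,b), marked(c,c), marked(f,c), marked(f,f), near(b), near(c), near(f)}  (18 atoms)
F2 = F1 ∪ {marked(b,b), marked(b,f)}  (20 atoms)
goal ⊆ F2  ⇒  h_max = 2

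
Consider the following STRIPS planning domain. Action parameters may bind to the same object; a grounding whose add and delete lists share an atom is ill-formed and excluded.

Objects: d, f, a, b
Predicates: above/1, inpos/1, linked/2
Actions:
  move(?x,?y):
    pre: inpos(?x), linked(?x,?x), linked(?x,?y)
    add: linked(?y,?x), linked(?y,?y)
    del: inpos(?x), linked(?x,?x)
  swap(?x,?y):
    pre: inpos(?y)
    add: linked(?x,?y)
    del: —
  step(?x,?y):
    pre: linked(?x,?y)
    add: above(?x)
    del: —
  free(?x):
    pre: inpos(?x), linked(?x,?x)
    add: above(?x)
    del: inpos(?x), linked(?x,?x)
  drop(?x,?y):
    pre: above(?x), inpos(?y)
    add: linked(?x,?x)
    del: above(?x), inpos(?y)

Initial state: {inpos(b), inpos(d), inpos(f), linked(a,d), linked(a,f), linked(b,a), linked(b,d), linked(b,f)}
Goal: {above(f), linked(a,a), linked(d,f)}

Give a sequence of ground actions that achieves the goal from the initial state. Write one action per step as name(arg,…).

swap(d,f); swap(f,d); swap(b,b); move(b,a); step(f,d)

1. swap(d,f)  →  {inpos(b), inpos(d), inpos(f), linked(a,d), linked(a,f), linked(b,a), linked(b,d), linked(b,f), linked(d,f)}
2. swap(f,d)  →  {inpos(b), inpos(d), inpos(f), linked(a,d), linked(a,f), linked(b,a), linked(b,d), linked(b,f), linked(d,f), linked(f,d)}
3. swap(b,b)  →  {inpos(b), inpos(d), inpos(f), linked(a,d), linked(a,f), linked(b,a), linked(b,b), linked(b,d), linked(b,f), linked(d,f), linked(f,d)}
4. move(b,a)  →  {inpos(d), inpos(f), linked(a,a), linked(a,b), linked(a,d), linked(a,f), linked(b,a), linked(b,d), linked(b,f), linked(d,f), linked(f,d)}
5. step(f,d)  →  {above(f), inpos(d), inpos(f), linked(a,a), linked(a,b), linked(a,d), linked(a,f), linked(b,a), linked(b,d), linked(b,f), linked(d,f), linked(f,d)}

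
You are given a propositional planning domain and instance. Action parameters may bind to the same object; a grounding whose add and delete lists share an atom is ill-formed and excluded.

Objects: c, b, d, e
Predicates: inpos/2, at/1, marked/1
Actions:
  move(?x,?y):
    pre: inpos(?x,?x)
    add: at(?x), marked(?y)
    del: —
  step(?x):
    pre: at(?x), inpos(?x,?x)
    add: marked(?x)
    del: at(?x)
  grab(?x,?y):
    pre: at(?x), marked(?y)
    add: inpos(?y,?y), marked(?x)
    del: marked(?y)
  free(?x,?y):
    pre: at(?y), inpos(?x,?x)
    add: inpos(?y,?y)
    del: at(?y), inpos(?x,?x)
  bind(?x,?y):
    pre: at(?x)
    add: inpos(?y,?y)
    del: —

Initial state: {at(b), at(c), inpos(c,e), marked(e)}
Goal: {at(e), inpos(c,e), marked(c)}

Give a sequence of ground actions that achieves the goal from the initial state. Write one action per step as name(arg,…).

1. grab(c,e)  →  {at(b), at(c), inpos(c,e), inpos(e,e), marked(c)}
2. move(e,c)  →  {at(b), at(c), at(e), inpos(c,e), inpos(e,e), marked(c)}

grab(c,e); move(e,c)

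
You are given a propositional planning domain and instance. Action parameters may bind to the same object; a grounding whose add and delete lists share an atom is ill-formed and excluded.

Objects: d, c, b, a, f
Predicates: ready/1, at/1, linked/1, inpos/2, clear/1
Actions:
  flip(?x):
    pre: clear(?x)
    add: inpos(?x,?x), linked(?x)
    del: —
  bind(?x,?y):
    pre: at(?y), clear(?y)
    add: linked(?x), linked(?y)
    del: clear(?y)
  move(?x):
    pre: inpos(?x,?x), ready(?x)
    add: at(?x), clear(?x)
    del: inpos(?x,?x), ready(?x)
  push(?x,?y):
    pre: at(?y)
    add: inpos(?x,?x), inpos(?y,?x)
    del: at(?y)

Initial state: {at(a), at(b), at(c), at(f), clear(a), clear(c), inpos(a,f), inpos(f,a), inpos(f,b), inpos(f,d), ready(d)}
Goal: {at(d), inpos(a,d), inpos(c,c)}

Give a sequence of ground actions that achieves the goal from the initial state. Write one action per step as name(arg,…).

1. flip(c)  →  {at(a), at(b), at(c), at(f), clear(a), clear(c), inpos(a,f), inpos(c,c), inpos(f,a), inpos(f,b), inpos(f,d), linked(c), ready(d)}
2. push(d,a)  →  {at(b), at(c), at(f), clear(a), clear(c), inpos(a,d), inpos(a,f), inpos(c,c), inpos(d,d), inpos(f,a), inpos(f,b), inpos(f,d), linked(c), ready(d)}
3. move(d)  →  {at(b), at(c), at(d), at(f), clear(a), clear(c), clear(d), inpos(a,d), inpos(a,f), inpos(c,c), inpos(f,a), inpos(f,b), inpos(f,d), linked(c)}

flip(c); push(d,a); move(d)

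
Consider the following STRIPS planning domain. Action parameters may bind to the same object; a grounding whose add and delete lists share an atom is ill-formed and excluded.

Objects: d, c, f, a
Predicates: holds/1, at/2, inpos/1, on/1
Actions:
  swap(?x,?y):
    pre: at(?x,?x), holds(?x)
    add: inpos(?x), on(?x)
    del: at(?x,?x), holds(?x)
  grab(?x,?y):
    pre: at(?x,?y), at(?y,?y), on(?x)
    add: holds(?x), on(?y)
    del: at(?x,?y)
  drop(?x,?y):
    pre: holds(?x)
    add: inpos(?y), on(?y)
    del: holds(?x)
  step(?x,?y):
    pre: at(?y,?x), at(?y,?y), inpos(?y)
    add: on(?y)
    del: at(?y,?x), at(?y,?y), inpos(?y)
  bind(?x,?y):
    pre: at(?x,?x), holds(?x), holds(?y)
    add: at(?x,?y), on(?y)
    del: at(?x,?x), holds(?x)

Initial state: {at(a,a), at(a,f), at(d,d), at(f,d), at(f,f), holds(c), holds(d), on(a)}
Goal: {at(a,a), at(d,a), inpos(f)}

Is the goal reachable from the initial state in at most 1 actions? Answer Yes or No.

1. grab(a,f)  →  {at(a,a), at(d,d), at(f,d), at(f,f), holds(a), holds(c), holds(d), on(a), on(f)}
2. drop(c,f)  →  {at(a,a), at(d,d), at(f,d), at(f,f), holds(a), holds(d), inpos(f), on(a), on(f)}
3. bind(d,a)  →  {at(a,a), at(d,a), at(f,d), at(f,f), holds(a), inpos(f), on(a), on(f)}
optimal plan length = 3; 3 > 1

No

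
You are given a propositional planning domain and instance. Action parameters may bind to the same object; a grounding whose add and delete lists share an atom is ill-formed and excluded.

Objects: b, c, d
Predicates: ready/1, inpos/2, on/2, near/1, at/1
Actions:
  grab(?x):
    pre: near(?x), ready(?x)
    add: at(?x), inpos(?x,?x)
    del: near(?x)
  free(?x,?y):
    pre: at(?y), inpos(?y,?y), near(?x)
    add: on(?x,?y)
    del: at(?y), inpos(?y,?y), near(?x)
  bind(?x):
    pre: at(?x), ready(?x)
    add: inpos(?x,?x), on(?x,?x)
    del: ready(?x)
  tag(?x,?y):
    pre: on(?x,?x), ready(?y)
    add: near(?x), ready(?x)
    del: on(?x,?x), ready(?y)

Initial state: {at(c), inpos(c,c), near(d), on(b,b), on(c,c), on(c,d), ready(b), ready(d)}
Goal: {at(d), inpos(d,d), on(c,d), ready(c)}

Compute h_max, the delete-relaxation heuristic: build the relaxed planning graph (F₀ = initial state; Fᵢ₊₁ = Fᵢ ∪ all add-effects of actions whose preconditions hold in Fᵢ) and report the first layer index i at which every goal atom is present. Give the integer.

F0 = init (8 atoms)
F1 = F0 ∪ {at(d), inpos(d,d), near(b), near(c), on(d,c), ready(c)}  (14 atoms)
goal ⊆ F1  ⇒  h_max = 1

1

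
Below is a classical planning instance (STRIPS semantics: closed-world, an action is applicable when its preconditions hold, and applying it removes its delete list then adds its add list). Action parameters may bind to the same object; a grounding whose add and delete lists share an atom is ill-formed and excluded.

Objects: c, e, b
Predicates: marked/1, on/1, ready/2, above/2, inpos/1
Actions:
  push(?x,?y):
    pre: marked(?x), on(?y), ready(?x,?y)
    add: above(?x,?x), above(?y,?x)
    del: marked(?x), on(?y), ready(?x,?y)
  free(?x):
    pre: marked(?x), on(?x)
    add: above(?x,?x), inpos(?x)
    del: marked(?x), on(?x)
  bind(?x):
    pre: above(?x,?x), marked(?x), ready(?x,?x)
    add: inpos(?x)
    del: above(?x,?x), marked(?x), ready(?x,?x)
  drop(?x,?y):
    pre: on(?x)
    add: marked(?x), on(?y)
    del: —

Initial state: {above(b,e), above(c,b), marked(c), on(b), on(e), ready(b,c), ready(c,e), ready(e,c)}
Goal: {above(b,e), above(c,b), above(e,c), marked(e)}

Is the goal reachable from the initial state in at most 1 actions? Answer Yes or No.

1. drop(e,c)  →  {above(b,e), above(c,b), marked(c), marked(e), on(b), on(c), on(e), ready(b,c), ready(c,e), ready(e,c)}
2. push(c,e)  →  {above(b,e), above(c,b), above(c,c), above(e,c), marked(e), on(b), on(c), ready(b,c), ready(e,c)}
optimal plan length = 2; 2 > 1

No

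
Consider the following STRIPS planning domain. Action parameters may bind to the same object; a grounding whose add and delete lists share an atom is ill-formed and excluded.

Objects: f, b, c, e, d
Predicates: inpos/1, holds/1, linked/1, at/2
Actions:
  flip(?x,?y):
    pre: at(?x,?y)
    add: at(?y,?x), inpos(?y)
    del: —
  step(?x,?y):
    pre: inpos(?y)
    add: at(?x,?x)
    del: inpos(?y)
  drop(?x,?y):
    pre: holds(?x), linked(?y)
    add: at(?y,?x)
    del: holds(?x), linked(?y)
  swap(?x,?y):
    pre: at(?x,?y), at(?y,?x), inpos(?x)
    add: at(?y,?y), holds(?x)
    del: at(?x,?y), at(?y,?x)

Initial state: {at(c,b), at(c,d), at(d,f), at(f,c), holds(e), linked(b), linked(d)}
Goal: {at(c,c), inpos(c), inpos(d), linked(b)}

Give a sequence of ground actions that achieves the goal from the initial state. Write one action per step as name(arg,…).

1. flip(f,c)  →  {at(c,b), at(c,d), at(c,f), at(d,f), at(f,c), holds(e), inpos(c), linked(b), linked(d)}
2. flip(c,d)  →  {at(c,b), at(c,d), at(c,f), at(d,c), at(d,f), at(f,c), holds(e), inpos(c), inpos(d), linked(b), linked(d)}
3. swap(d,c)  →  {at(c,b), at(c,c), at(c,f), at(d,f), at(f,c), holds(d), holds(e), inpos(c), inpos(d), linked(b), linked(d)}

flip(f,c); flip(c,d); swap(d,c)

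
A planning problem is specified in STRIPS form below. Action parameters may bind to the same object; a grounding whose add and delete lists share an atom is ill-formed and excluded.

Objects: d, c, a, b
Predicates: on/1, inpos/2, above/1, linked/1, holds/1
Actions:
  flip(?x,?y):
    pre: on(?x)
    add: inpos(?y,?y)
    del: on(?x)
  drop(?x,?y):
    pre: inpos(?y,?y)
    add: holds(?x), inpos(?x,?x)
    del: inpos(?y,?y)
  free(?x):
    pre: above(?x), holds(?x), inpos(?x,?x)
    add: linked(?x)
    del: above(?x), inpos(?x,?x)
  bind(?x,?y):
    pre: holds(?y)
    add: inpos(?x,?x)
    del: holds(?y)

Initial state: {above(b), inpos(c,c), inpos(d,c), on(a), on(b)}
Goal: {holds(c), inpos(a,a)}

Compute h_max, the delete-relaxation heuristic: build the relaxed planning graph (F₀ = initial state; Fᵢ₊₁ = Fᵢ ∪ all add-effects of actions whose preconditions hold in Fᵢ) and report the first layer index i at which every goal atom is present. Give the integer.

F0 = init (5 atoms)
F1 = F0 ∪ {holds(a), holds(b), holds(d), inpos(a,a), inpos(b,b), inpos(d,d)}  (11 atoms)
F2 = F1 ∪ {holds(c), linked(b)}  (13 atoms)
goal ⊆ F2  ⇒  h_max = 2

2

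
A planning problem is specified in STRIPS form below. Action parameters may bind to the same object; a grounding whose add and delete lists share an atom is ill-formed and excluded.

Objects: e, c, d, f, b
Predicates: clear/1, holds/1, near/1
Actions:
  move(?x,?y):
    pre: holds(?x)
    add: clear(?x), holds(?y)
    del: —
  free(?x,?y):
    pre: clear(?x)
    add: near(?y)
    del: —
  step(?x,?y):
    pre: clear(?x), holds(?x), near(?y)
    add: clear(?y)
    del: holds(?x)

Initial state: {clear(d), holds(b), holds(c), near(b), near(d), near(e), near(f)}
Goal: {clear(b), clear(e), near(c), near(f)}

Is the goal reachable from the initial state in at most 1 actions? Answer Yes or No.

1. move(b,e)  →  {clear(b), clear(d), holds(b), holds(c), holds(e), near(b), near(d), near(e), near(f)}
2. move(e,e)  →  {clear(b), clear(d), clear(e), holds(b), holds(c), holds(e), near(b), near(d), near(e), near(f)}
3. free(e,c)  →  {clear(b), clear(d), clear(e), holds(b), holds(c), holds(e), near(b), near(c), near(d), near(e), near(f)}
optimal plan length = 3; 3 > 1

No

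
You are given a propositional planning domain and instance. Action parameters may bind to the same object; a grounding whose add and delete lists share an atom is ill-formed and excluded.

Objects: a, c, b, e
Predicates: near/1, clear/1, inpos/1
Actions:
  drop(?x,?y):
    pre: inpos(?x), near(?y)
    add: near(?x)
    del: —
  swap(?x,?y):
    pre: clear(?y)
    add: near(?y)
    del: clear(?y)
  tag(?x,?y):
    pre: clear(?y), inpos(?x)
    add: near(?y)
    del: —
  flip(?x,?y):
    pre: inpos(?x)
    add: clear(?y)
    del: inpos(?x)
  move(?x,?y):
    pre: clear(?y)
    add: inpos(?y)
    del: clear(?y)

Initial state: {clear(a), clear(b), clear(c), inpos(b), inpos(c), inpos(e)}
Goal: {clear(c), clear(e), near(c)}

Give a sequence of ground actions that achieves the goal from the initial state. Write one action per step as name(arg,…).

tag(c,c); flip(c,e)

1. tag(c,c)  →  {clear(a), clear(b), clear(c), inpos(b), inpos(c), inpos(e), near(c)}
2. flip(c,e)  →  {clear(a), clear(b), clear(c), clear(e), inpos(b), inpos(e), near(c)}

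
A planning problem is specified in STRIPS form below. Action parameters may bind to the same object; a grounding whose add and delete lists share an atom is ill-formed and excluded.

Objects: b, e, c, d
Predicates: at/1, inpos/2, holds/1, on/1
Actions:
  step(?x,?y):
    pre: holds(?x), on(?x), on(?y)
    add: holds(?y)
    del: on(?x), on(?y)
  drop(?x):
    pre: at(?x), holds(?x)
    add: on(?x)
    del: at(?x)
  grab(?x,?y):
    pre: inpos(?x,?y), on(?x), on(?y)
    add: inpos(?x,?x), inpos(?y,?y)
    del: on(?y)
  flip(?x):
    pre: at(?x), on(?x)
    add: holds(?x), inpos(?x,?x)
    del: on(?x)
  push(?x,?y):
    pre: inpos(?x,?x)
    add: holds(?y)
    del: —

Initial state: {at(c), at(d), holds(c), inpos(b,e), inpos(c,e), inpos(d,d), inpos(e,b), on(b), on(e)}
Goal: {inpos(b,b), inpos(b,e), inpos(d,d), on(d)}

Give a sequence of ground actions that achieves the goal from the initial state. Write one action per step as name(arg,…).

1. grab(b,e)  →  {at(c), at(d), holds(c), inpos(b,b), inpos(b,e), inpos(c,e), inpos(d,d), inpos(e,b), inpos(e,e), on(b)}
2. push(b,d)  →  {at(c), at(d), holds(c), holds(d), inpos(b,b), inpos(b,e), inpos(c,e), inpos(d,d), inpos(e,b), inpos(e,e), on(b)}
3. drop(d)  →  {at(c), holds(c), holds(d), inpos(b,b), inpos(b,e), inpos(c,e), inpos(d,d), inpos(e,b), inpos(e,e), on(b), on(d)}

grab(b,e); push(b,d); drop(d)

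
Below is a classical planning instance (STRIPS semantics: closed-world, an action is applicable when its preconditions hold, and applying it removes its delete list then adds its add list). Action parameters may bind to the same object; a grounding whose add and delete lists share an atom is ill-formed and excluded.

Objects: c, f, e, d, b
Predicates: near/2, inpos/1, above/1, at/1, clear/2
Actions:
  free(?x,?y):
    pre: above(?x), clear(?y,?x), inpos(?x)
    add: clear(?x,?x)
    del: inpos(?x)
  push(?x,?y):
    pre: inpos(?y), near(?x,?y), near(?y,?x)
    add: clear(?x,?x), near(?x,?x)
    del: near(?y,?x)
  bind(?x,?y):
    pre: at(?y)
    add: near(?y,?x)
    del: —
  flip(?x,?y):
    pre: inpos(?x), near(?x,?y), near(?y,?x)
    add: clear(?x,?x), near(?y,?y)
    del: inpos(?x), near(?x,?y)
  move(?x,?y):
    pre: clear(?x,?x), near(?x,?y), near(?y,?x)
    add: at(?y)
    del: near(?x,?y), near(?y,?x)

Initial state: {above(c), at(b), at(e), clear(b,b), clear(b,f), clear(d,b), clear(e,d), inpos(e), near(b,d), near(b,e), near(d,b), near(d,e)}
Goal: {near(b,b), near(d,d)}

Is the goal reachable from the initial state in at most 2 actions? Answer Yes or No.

No

1. bind(d,e)  →  {above(c), at(b), at(e), clear(b,b), clear(b,f), clear(d,b), clear(e,d), inpos(e), near(b,d), near(b,e), near(d,b), near(d,e), near(e,d)}
2. push(d,e)  →  {above(c), at(b), at(e), clear(b,b), clear(b,f), clear(d,b), clear(d,d), clear(e,d), inpos(e), near(b,d), near(b,e), near(d,b), near(d,d), near(d,e)}
3. bind(b,b)  →  {above(c), at(b), at(e), clear(b,b), clear(b,f), clear(d,b), clear(d,d), clear(e,d), inpos(e), near(b,b), near(b,d), near(b,e), near(d,b), near(d,d), near(d,e)}
optimal plan length = 3; 3 > 2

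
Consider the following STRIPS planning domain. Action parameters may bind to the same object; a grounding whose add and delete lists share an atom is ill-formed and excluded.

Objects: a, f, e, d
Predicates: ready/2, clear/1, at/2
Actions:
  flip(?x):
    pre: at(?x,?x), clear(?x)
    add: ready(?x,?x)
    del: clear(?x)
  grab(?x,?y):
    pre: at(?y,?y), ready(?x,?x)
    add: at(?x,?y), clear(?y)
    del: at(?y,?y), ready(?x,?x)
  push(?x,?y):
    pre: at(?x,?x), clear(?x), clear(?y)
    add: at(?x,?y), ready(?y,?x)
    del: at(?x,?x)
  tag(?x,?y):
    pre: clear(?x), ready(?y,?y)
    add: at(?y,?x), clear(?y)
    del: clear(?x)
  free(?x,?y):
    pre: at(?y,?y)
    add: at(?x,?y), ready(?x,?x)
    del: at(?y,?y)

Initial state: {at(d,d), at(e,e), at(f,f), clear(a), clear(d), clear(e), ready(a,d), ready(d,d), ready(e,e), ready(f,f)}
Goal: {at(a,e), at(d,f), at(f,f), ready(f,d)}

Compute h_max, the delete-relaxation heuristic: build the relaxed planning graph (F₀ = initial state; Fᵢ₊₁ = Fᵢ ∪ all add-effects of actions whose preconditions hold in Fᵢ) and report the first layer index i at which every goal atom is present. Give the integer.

F0 = init (10 atoms)
F1 = F0 ∪ {at(a,d), at(a,e), at(a,f), at(d,a), at(d,e), at(d,f), at(e,a), at(e,d), at(e,f), at(f,a), at(f,d), at(f,e), clear(f), ready(a,a), ready(a,e), ready(d,e), ready(e,d)}  (27 atoms)
F2 = F1 ∪ {ready(a,f), ready(d,f), ready(e,f), ready(f,d), ready(f,e)}  (32 atoms)
goal ⊆ F2  ⇒  h_max = 2

2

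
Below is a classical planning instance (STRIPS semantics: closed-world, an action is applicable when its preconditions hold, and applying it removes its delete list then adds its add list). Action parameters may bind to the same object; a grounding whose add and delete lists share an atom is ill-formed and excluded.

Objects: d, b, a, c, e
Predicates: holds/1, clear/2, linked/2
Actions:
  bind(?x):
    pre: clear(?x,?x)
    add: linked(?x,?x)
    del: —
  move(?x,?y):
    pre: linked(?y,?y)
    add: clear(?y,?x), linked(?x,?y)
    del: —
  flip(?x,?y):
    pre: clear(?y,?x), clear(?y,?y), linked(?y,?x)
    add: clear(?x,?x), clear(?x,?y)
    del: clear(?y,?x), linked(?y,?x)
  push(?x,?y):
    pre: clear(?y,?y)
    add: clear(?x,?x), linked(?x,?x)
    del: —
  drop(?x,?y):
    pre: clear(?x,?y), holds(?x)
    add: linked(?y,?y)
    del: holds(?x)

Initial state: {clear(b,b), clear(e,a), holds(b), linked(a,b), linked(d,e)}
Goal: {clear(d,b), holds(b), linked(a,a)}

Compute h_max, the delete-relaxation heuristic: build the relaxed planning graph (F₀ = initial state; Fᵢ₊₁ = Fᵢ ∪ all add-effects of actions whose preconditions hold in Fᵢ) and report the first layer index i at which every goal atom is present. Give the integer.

2

F0 = init (5 atoms)
F1 = F0 ∪ {clear(a,a), clear(c,c), clear(d,d), clear(e,e), linked(a,a), linked(b,b), linked(c,c), linked(d,d), linked(e,e)}  (14 atoms)
F2 = F1 ∪ {clear(a,b), clear(a,c), clear(a,d), clear(a,e), clear(b,a), clear(b,c), clear(b,d), clear(b,e), clear(c,a), clear(c,b), clear(c,d), clear(c,e), clear(d,a), clear(d,b), clear(d,c), clear(d,e), clear(e,b), clear(e,c), clear(e,d), linked(a,c), linked(a,d), linked(a,e), linked(b,a), linked(b,c), linked(b,d), linked(b,e), linked(c,a), linked(c,b), linked(c,d), linked(c,e), linked(d,a), linked(d,b), linked(d,c), linked(e,a), linked(e,b), linked(e,c), linked(e,d)}  (51 atoms)
goal ⊆ F2  ⇒  h_max = 2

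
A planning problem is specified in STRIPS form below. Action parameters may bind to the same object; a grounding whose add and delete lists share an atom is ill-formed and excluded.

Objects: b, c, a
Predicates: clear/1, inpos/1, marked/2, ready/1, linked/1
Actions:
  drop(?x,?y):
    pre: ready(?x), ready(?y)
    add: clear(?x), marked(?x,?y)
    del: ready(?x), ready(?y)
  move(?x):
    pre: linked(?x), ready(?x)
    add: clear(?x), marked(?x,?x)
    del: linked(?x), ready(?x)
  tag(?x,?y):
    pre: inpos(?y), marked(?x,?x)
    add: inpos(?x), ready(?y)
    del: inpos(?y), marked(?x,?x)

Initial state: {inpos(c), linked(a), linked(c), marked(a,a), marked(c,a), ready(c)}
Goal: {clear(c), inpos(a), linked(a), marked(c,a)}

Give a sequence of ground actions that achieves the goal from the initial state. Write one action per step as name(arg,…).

1. drop(c,c)  →  {clear(c), inpos(c), linked(a), linked(c), marked(a,a), marked(c,a), marked(c,c)}
2. tag(a,c)  →  {clear(c), inpos(a), linked(a), linked(c), marked(c,a), marked(c,c), ready(c)}

drop(c,c); tag(a,c)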